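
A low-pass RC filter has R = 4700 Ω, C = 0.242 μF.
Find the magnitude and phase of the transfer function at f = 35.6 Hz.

Step 1 — Angular frequency: ω = 2π·35.6 = 223.7 rad/s.
Step 2 — Transfer function: H(jω) = 1/(1 + jωRC).
Step 3 — Denominator: 1 + jωRC = 1 + j·223.7·4700·2.42e-07 = 1 + j0.2544.
Step 4 — H = 0.9392 - j0.2389.
Step 5 — Magnitude: |H| = 0.9691 (-0.3 dB); phase: φ = -14.3°.

|H| = 0.9691 (-0.3 dB), φ = -14.3°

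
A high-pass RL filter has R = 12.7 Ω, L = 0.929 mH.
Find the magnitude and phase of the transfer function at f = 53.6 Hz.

Step 1 — Angular frequency: ω = 2π·53.6 = 336.8 rad/s.
Step 2 — Transfer function: H(jω) = jωL/(R + jωL).
Step 3 — Numerator jωL = j·0.3129; denominator R + jωL = 12.7 + j0.3129.
Step 4 — H = 0.0006065 + j0.02462.
Step 5 — Magnitude: |H| = 0.02463 (-32.2 dB); phase: φ = 88.6°.

|H| = 0.02463 (-32.2 dB), φ = 88.6°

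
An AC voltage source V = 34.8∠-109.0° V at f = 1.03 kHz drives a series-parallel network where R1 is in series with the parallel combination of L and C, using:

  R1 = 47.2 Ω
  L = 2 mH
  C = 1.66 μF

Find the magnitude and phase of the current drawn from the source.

Step 1 — Angular frequency: ω = 2π·f = 2π·1030 = 6472 rad/s.
Step 2 — Component impedances:
  R1: Z = R = 47.2 Ω
  L: Z = jωL = j·6472·0.002 = 0 + j12.94 Ω
  C: Z = 1/(jωC) = -j/(ω·C) = 0 - j93.08 Ω
Step 3 — Parallel branch: L || C = 1/(1/L + 1/C) = 0 + j15.03 Ω.
Step 4 — Series with R1: Z_total = R1 + (L || C) = 47.2 + j15.03 Ω = 49.54∠17.7° Ω.
Step 5 — Source phasor: V = 34.8∠-109.0° V = -11.33 - j32.9 V.
Step 6 — Ohm's law: I = V / Z_total = (-11.33 - j32.9) / (47.2 + j15.03) = -0.4195 - j0.5635 A.
Step 7 — Convert to polar: |I| = 0.7025 A, ∠I = -126.7°.

I = 0.7025∠-126.7° A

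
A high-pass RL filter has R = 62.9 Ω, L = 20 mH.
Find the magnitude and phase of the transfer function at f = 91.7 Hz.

Step 1 — Angular frequency: ω = 2π·91.7 = 576.2 rad/s.
Step 2 — Transfer function: H(jω) = jωL/(R + jωL).
Step 3 — Numerator jωL = j·11.52; denominator R + jωL = 62.9 + j11.52.
Step 4 — H = 0.03247 + j0.1773.
Step 5 — Magnitude: |H| = 0.1802 (-14.9 dB); phase: φ = 79.6°.

|H| = 0.1802 (-14.9 dB), φ = 79.6°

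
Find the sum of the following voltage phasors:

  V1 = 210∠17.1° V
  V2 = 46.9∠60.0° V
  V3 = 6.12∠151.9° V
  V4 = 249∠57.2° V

Step 1 — Convert each phasor to rectangular form:
  V1 = 210·(cos(17.1°) + j·sin(17.1°)) = 200.7 + j61.75 V
  V2 = 46.9·(cos(60.0°) + j·sin(60.0°)) = 23.45 + j40.62 V
  V3 = 6.12·(cos(151.9°) + j·sin(151.9°)) = -5.399 + j2.883 V
  V4 = 249·(cos(57.2°) + j·sin(57.2°)) = 134.9 + j209.3 V
Step 2 — Sum components: V_total = 353.7 + j314.5 V.
Step 3 — Convert to polar: |V_total| = 473.3 V, ∠V_total = 41.7°.

V_total = 473.3∠41.7° V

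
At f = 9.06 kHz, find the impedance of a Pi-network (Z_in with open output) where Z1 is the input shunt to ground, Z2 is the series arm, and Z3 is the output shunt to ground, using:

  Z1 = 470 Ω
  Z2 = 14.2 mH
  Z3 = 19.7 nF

Step 1 — Angular frequency: ω = 2π·f = 2π·9060 = 5.693e+04 rad/s.
Step 2 — Component impedances:
  Z1: Z = R = 470 Ω
  Z2: Z = jωL = j·5.693e+04·0.0142 = 0 + j808.3 Ω
  Z3: Z = 1/(jωC) = -j/(ω·C) = 0 - j891.7 Ω
Step 3 — With open output, the series arm Z2 and the output shunt Z3 appear in series to ground: Z2 + Z3 = 0 - j83.37 Ω.
Step 4 — Parallel with input shunt Z1: Z_in = Z1 || (Z2 + Z3) = 14.34 - j80.83 Ω = 82.09∠-79.9° Ω.

Z = 14.34 - j80.83 Ω = 82.09∠-79.9° Ω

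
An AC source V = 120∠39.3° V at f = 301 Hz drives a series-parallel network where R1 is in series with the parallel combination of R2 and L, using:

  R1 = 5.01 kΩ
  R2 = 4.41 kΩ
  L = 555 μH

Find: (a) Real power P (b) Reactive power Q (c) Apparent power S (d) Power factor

Step 1 — Angular frequency: ω = 2π·f = 2π·301 = 1891 rad/s.
Step 2 — Component impedances:
  R1: Z = R = 5010 Ω
  R2: Z = R = 4410 Ω
  L: Z = jωL = j·1891·0.000555 = 0 + j1.05 Ω
Step 3 — Parallel branch: R2 || L = 1/(1/R2 + 1/L) = 0.0002498 + j1.05 Ω.
Step 4 — Series with R1: Z_total = R1 + (R2 || L) = 5010 + j1.05 Ω = 5010∠0.0° Ω.
Step 5 — Source phasor: V = 120∠39.3° V = 92.86 + j76.01 V.
Step 6 — Current: I = V / Z = 0.01854 + j0.01517 A = 0.02395∠39.3° A.
Step 7 — Complex power: S = V·I* = 2.874 + j0.0006022 VA.
Step 8 — Real power: P = Re(S) = 2.874 W.
Step 9 — Reactive power: Q = Im(S) = 0.0006022 VAR.
Step 10 — Apparent power: |S| = 2.874 VA.
Step 11 — Power factor: PF = P/|S| = 1 (lagging).

(a) P = 2.874 W  (b) Q = 0.0006022 VAR  (c) S = 2.874 VA  (d) PF = 1 (lagging)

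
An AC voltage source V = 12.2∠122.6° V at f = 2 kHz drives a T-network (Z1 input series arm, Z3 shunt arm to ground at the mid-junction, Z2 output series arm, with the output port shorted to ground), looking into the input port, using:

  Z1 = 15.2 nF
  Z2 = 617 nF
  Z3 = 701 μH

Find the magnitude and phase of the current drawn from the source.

Step 1 — Angular frequency: ω = 2π·f = 2π·2000 = 1.257e+04 rad/s.
Step 2 — Component impedances:
  Z1: Z = 1/(jωC) = -j/(ω·C) = 0 - j5235 Ω
  Z2: Z = 1/(jωC) = -j/(ω·C) = 0 - j129 Ω
  Z3: Z = jωL = j·1.257e+04·0.000701 = 0 + j8.809 Ω
Step 3 — With the output port shorted to ground, the output series arm Z2 runs from the junction to ground; the shunt arm Z3 also runs from the junction to ground. They appear in parallel: Z3 || Z2 = 0 + j9.455 Ω.
Step 4 — Series with input arm Z1: Z_in = Z1 + (Z3 || Z2) = 0 - j5226 Ω = 5226∠-90.0° Ω.
Step 5 — Source phasor: V = 12.2∠122.6° V = -6.573 + j10.28 V.
Step 6 — Ohm's law: I = V / Z_total = (-6.573 + j10.28) / (0 - j5226) = -0.001967 - j0.001258 A.
Step 7 — Convert to polar: |I| = 0.002335 A, ∠I = -147.4°.

I = 0.002335∠-147.4° A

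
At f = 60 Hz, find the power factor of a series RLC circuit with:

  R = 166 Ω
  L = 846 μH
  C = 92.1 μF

Step 1 — Angular frequency: ω = 2π·f = 2π·60 = 377 rad/s.
Step 2 — Component impedances:
  R: Z = R = 166 Ω
  L: Z = jωL = j·377·0.000846 = 0 + j0.3189 Ω
  C: Z = 1/(jωC) = -j/(ω·C) = 0 - j28.8 Ω
Step 3 — Series combination: Z_total = R + L + C = 166 - j28.48 Ω = 168.4∠-9.7° Ω.
Step 4 — Power factor: PF = cos(φ) = Re(Z)/|Z| = 166/168.43 = 0.9856.
Step 5 — Type: Im(Z) = -28.48 ⇒ leading (phase φ = -9.7°).

PF = 0.9856 (leading, φ = -9.7°)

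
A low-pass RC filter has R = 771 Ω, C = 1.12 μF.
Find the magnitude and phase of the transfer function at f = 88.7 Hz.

Step 1 — Angular frequency: ω = 2π·88.7 = 557.3 rad/s.
Step 2 — Transfer function: H(jω) = 1/(1 + jωRC).
Step 3 — Denominator: 1 + jωRC = 1 + j·557.3·771·1.12e-06 = 1 + j0.4813.
Step 4 — H = 0.8119 - j0.3908.
Step 5 — Magnitude: |H| = 0.9011 (-0.9 dB); phase: φ = -25.7°.

|H| = 0.9011 (-0.9 dB), φ = -25.7°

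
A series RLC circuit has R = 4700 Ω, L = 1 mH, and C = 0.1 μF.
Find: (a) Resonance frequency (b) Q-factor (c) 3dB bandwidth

Step 1 — Resonance condition Im(Z)=0 gives ω₀ = 1/√(LC).
Step 2 — ω₀ = 1/√(0.001·1e-07) = 1e+05 rad/s.
Step 3 — f₀ = ω₀/(2π) = 1.592e+04 Hz.
Step 4 — Series Q: Q = ω₀L/R = 1e+05·0.001/4700 = 0.02128.
Step 5 — 3dB bandwidth: Δω = ω₀/Q = 4.7e+06 rad/s; BW = Δω/(2π) = 7.48e+05 Hz.

(a) f₀ = 1.592e+04 Hz  (b) Q = 0.02128  (c) BW = 7.48e+05 Hz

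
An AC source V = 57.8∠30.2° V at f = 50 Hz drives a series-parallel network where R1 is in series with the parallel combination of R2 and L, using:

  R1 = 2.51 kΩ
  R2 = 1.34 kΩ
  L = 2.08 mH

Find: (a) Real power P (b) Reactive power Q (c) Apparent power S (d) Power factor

Step 1 — Angular frequency: ω = 2π·f = 2π·50 = 314.2 rad/s.
Step 2 — Component impedances:
  R1: Z = R = 2510 Ω
  R2: Z = R = 1340 Ω
  L: Z = jωL = j·314.2·0.00208 = 0 + j0.6535 Ω
Step 3 — Parallel branch: R2 || L = 1/(1/R2 + 1/L) = 0.0003187 + j0.6535 Ω.
Step 4 — Series with R1: Z_total = R1 + (R2 || L) = 2510 + j0.6535 Ω = 2510∠0.0° Ω.
Step 5 — Source phasor: V = 57.8∠30.2° V = 49.96 + j29.07 V.
Step 6 — Current: I = V / Z = 0.01991 + j0.01158 A = 0.02303∠30.2° A.
Step 7 — Complex power: S = V·I* = 1.331 + j0.0003465 VA.
Step 8 — Real power: P = Re(S) = 1.331 W.
Step 9 — Reactive power: Q = Im(S) = 0.0003465 VAR.
Step 10 — Apparent power: |S| = 1.331 VA.
Step 11 — Power factor: PF = P/|S| = 1 (lagging).

(a) P = 1.331 W  (b) Q = 0.0003465 VAR  (c) S = 1.331 VA  (d) PF = 1 (lagging)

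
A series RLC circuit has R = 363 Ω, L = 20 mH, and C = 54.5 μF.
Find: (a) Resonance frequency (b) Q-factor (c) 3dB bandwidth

Step 1 — Resonance: ω₀ = 1/√(LC) = 1/√(0.02·5.45e-05) = 957.8 rad/s.
Step 2 — f₀ = ω₀/(2π) = 152.4 Hz.
Step 3 — Series Q: Q = ω₀L/R = 957.8·0.02/363 = 0.05277.
Step 4 — Bandwidth: Δω = ω₀/Q = 1.815e+04 rad/s; BW = Δω/(2π) = 2889 Hz.

(a) f₀ = 152.4 Hz  (b) Q = 0.05277  (c) BW = 2889 Hz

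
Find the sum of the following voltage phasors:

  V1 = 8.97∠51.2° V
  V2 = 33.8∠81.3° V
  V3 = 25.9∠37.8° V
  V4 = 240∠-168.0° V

Step 1 — Convert each phasor to rectangular form:
  V1 = 8.97·(cos(51.2°) + j·sin(51.2°)) = 5.621 + j6.991 V
  V2 = 33.8·(cos(81.3°) + j·sin(81.3°)) = 5.113 + j33.41 V
  V3 = 25.9·(cos(37.8°) + j·sin(37.8°)) = 20.47 + j15.87 V
  V4 = 240·(cos(-168.0°) + j·sin(-168.0°)) = -234.8 - j49.9 V
Step 2 — Sum components: V_total = -203.6 + j6.377 V.
Step 3 — Convert to polar: |V_total| = 203.7 V, ∠V_total = 178.2°.

V_total = 203.7∠178.2° V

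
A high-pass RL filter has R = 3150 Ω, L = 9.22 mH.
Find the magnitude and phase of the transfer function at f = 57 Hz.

Step 1 — Angular frequency: ω = 2π·57 = 358.1 rad/s.
Step 2 — Transfer function: H(jω) = jωL/(R + jωL).
Step 3 — Numerator jωL = j·3.302; denominator R + jωL = 3150 + j3.302.
Step 4 — H = 1.099e-06 + j0.001048.
Step 5 — Magnitude: |H| = 0.001048 (-59.6 dB); phase: φ = 89.9°.

|H| = 0.001048 (-59.6 dB), φ = 89.9°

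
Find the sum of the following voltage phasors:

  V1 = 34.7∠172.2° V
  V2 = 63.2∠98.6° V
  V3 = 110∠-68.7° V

Step 1 — Convert each phasor to rectangular form:
  V1 = 34.7·(cos(172.2°) + j·sin(172.2°)) = -34.38 + j4.709 V
  V2 = 63.2·(cos(98.6°) + j·sin(98.6°)) = -9.451 + j62.49 V
  V3 = 110·(cos(-68.7°) + j·sin(-68.7°)) = 39.96 - j102.5 V
Step 2 — Sum components: V_total = -3.872 - j35.29 V.
Step 3 — Convert to polar: |V_total| = 35.5 V, ∠V_total = -96.3°.

V_total = 35.5∠-96.3° V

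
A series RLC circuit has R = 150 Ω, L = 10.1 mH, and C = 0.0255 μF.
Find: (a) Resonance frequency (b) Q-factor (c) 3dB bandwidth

Step 1 — Resonance: ω₀ = 1/√(LC) = 1/√(0.0101·2.55e-08) = 6.231e+04 rad/s.
Step 2 — f₀ = ω₀/(2π) = 9917 Hz.
Step 3 — Series Q: Q = ω₀L/R = 6.231e+04·0.0101/150 = 4.196.
Step 4 — Bandwidth: Δω = ω₀/Q = 1.485e+04 rad/s; BW = Δω/(2π) = 2364 Hz.

(a) f₀ = 9917 Hz  (b) Q = 4.196  (c) BW = 2364 Hz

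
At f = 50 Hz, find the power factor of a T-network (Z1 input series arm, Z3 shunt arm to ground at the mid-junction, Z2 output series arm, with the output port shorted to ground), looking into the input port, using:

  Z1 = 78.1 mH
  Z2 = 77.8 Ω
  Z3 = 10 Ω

Step 1 — Angular frequency: ω = 2π·f = 2π·50 = 314.2 rad/s.
Step 2 — Component impedances:
  Z1: Z = jωL = j·314.2·0.0781 = 0 + j24.54 Ω
  Z2: Z = R = 77.8 Ω
  Z3: Z = R = 10 Ω
Step 3 — With the output port shorted to ground, the output series arm Z2 runs from the junction to ground; the shunt arm Z3 also runs from the junction to ground. They appear in parallel: Z3 || Z2 = 8.861 Ω.
Step 4 — Series with input arm Z1: Z_in = Z1 + (Z3 || Z2) = 8.861 + j24.54 Ω = 26.09∠70.1° Ω.
Step 5 — Power factor: PF = cos(φ) = Re(Z)/|Z| = 8.861/26.087 = 0.3397.
Step 6 — Type: Im(Z) = 24.54 ⇒ lagging (phase φ = 70.1°).

PF = 0.3397 (lagging, φ = 70.1°)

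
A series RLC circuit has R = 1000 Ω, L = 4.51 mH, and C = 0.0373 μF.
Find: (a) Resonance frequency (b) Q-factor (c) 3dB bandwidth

Step 1 — Resonance: ω₀ = 1/√(LC) = 1/√(0.00451·3.73e-08) = 7.71e+04 rad/s.
Step 2 — f₀ = ω₀/(2π) = 1.227e+04 Hz.
Step 3 — Series Q: Q = ω₀L/R = 7.71e+04·0.00451/1000 = 0.3477.
Step 4 — Bandwidth: Δω = ω₀/Q = 2.217e+05 rad/s; BW = Δω/(2π) = 3.529e+04 Hz.

(a) f₀ = 1.227e+04 Hz  (b) Q = 0.3477  (c) BW = 3.529e+04 Hz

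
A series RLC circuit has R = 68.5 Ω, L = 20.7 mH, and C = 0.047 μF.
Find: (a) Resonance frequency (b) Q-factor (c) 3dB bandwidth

Step 1 — Resonance condition Im(Z)=0 gives ω₀ = 1/√(LC).
Step 2 — ω₀ = 1/√(0.0207·4.7e-08) = 3.206e+04 rad/s.
Step 3 — f₀ = ω₀/(2π) = 5103 Hz.
Step 4 — Series Q: Q = ω₀L/R = 3.206e+04·0.0207/68.5 = 9.688.
Step 5 — 3dB bandwidth: Δω = ω₀/Q = 3309 rad/s; BW = Δω/(2π) = 526.7 Hz.

(a) f₀ = 5103 Hz  (b) Q = 9.688  (c) BW = 526.7 Hz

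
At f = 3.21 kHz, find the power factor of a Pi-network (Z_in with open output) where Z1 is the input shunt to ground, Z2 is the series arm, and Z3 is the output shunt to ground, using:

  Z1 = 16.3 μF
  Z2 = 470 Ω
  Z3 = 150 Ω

Step 1 — Angular frequency: ω = 2π·f = 2π·3210 = 2.017e+04 rad/s.
Step 2 — Component impedances:
  Z1: Z = 1/(jωC) = -j/(ω·C) = 0 - j3.042 Ω
  Z2: Z = R = 470 Ω
  Z3: Z = R = 150 Ω
Step 3 — With open output, the series arm Z2 and the output shunt Z3 appear in series to ground: Z2 + Z3 = 620 Ω.
Step 4 — Parallel with input shunt Z1: Z_in = Z1 || (Z2 + Z3) = 0.01492 - j3.042 Ω = 3.042∠-89.7° Ω.
Step 5 — Power factor: PF = cos(φ) = Re(Z)/|Z| = 0.014923/3.0417 = 0.004906.
Step 6 — Type: Im(Z) = -3.042 ⇒ leading (phase φ = -89.7°).

PF = 0.004906 (leading, φ = -89.7°)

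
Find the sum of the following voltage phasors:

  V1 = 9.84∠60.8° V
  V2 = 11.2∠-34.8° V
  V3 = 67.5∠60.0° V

Step 1 — Convert each phasor to rectangular form:
  V1 = 9.84·(cos(60.8°) + j·sin(60.8°)) = 4.801 + j8.59 V
  V2 = 11.2·(cos(-34.8°) + j·sin(-34.8°)) = 9.197 - j6.392 V
  V3 = 67.5·(cos(60.0°) + j·sin(60.0°)) = 33.75 + j58.46 V
Step 2 — Sum components: V_total = 47.75 + j60.65 V.
Step 3 — Convert to polar: |V_total| = 77.19 V, ∠V_total = 51.8°.

V_total = 77.19∠51.8° V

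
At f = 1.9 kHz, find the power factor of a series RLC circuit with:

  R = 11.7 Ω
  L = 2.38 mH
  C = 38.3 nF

Step 1 — Angular frequency: ω = 2π·f = 2π·1900 = 1.194e+04 rad/s.
Step 2 — Component impedances:
  R: Z = R = 11.7 Ω
  L: Z = jωL = j·1.194e+04·0.00238 = 0 + j28.41 Ω
  C: Z = 1/(jωC) = -j/(ω·C) = 0 - j2187 Ω
Step 3 — Series combination: Z_total = R + L + C = 11.7 - j2159 Ω = 2159∠-89.7° Ω.
Step 4 — Power factor: PF = cos(φ) = Re(Z)/|Z| = 11.7/2158.7 = 0.00542.
Step 5 — Type: Im(Z) = -2159 ⇒ leading (phase φ = -89.7°).

PF = 0.00542 (leading, φ = -89.7°)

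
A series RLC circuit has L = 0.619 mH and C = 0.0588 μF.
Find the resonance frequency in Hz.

Step 1 — Resonance condition Im(Z)=0 gives ω₀ = 1/√(LC).
Step 2 — ω₀ = 1/√(0.000619·5.88e-08) = 1.658e+05 rad/s.
Step 3 — f₀ = ω₀/(2π) = 2.638e+04 Hz.

f₀ = 2.638e+04 Hz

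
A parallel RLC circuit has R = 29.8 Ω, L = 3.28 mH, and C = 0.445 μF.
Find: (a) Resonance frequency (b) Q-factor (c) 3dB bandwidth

Step 1 — Resonance: ω₀ = 1/√(LC) = 1/√(0.00328·4.45e-07) = 2.617e+04 rad/s.
Step 2 — f₀ = ω₀/(2π) = 4166 Hz.
Step 3 — Parallel Q: Q = R/(ω₀L) = 29.8/(2.617e+04·0.00328) = 0.3471.
Step 4 — Bandwidth: Δω = ω₀/Q = 7.541e+04 rad/s; BW = Δω/(2π) = 1.2e+04 Hz.

(a) f₀ = 4166 Hz  (b) Q = 0.3471  (c) BW = 1.2e+04 Hz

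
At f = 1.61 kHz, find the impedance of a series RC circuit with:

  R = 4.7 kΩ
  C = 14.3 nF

Step 1 — Angular frequency: ω = 2π·f = 2π·1610 = 1.012e+04 rad/s.
Step 2 — Component impedances:
  R: Z = R = 4700 Ω
  C: Z = 1/(jωC) = -j/(ω·C) = 0 - j6913 Ω
Step 3 — Series combination: Z_total = R + C = 4700 - j6913 Ω = 8359∠-55.8° Ω.

Z = 4700 - j6913 Ω = 8359∠-55.8° Ω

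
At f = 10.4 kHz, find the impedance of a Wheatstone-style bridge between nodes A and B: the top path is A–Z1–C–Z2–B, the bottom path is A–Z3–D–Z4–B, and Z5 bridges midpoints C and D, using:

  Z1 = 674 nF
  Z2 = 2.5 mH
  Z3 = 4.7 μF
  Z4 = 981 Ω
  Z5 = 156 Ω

Step 1 — Angular frequency: ω = 2π·f = 2π·1.04e+04 = 6.535e+04 rad/s.
Step 2 — Component impedances:
  Z1: Z = 1/(jωC) = -j/(ω·C) = 0 - j22.71 Ω
  Z2: Z = jωL = j·6.535e+04·0.0025 = 0 + j163.4 Ω
  Z3: Z = 1/(jωC) = -j/(ω·C) = 0 - j3.256 Ω
  Z4: Z = R = 981 Ω
  Z5: Z = R = 156 Ω
Step 3 — Bridge requires nodal analysis (the Z5 bridge couples midpoints C and D, so the two paths cannot be reduced to a simple series/parallel combination). Setting node B to ground and injecting 1 A at node A, the 3-node admittance system at A, C, D solves to V_A = Z_AB = 22.92 + j137.4 Ω = 139.3∠80.5° Ω.

Z = 22.92 + j137.4 Ω = 139.3∠80.5° Ω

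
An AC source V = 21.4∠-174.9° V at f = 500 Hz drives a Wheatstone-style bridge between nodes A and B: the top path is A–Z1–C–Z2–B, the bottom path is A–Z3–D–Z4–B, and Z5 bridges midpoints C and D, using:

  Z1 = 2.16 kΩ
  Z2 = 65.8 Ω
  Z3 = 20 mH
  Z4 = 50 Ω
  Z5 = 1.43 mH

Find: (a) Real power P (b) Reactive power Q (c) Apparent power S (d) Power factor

Step 1 — Angular frequency: ω = 2π·f = 2π·500 = 3142 rad/s.
Step 2 — Component impedances:
  Z1: Z = R = 2160 Ω
  Z2: Z = R = 65.8 Ω
  Z3: Z = jωL = j·3142·0.02 = 0 + j62.83 Ω
  Z4: Z = R = 50 Ω
  Z5: Z = jωL = j·3142·0.00143 = 0 + j4.492 Ω
Step 3 — Bridge requires nodal analysis (the Z5 bridge couples midpoints C and D, so the two paths cannot be reduced to a simple series/parallel combination). Setting node B to ground and injecting 1 A at node A, the 3-node admittance system at A, C, D solves to V_A = Z_AB = 30.38 + j63.6 Ω = 70.49∠64.5° Ω.
Step 4 — Source phasor: V = 21.4∠-174.9° V = -21.32 - j1.902 V.
Step 5 — Current: I = V / Z = -0.1547 + j0.2612 A = 0.3036∠120.6° A.
Step 6 — Complex power: S = V·I* = 2.801 + j5.862 VA.
Step 7 — Real power: P = Re(S) = 2.801 W.
Step 8 — Reactive power: Q = Im(S) = 5.862 VAR.
Step 9 — Apparent power: |S| = 6.497 VA.
Step 10 — Power factor: PF = P/|S| = 0.431 (lagging).

(a) P = 2.801 W  (b) Q = 5.862 VAR  (c) S = 6.497 VA  (d) PF = 0.431 (lagging)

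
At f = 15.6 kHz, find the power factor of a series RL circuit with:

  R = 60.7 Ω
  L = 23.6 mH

Step 1 — Angular frequency: ω = 2π·f = 2π·1.56e+04 = 9.802e+04 rad/s.
Step 2 — Component impedances:
  R: Z = R = 60.7 Ω
  L: Z = jωL = j·9.802e+04·0.0236 = 0 + j2313 Ω
Step 3 — Series combination: Z_total = R + L = 60.7 + j2313 Ω = 2314∠88.5° Ω.
Step 4 — Power factor: PF = cos(φ) = Re(Z)/|Z| = 60.7/2314 = 0.02623.
Step 5 — Type: Im(Z) = 2313 ⇒ lagging (phase φ = 88.5°).

PF = 0.02623 (lagging, φ = 88.5°)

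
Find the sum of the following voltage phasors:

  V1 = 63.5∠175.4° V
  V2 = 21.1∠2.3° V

Step 1 — Convert each phasor to rectangular form:
  V1 = 63.5·(cos(175.4°) + j·sin(175.4°)) = -63.3 + j5.093 V
  V2 = 21.1·(cos(2.3°) + j·sin(2.3°)) = 21.08 + j0.8468 V
Step 2 — Sum components: V_total = -42.21 + j5.939 V.
Step 3 — Convert to polar: |V_total| = 42.63 V, ∠V_total = 172.0°.

V_total = 42.63∠172.0° V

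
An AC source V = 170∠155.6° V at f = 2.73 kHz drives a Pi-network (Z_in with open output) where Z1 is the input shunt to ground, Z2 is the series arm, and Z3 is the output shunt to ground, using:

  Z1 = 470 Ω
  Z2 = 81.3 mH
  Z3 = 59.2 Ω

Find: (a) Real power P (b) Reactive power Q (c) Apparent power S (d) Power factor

Step 1 — Angular frequency: ω = 2π·f = 2π·2730 = 1.715e+04 rad/s.
Step 2 — Component impedances:
  Z1: Z = R = 470 Ω
  Z2: Z = jωL = j·1.715e+04·0.0813 = 0 + j1395 Ω
  Z3: Z = R = 59.2 Ω
Step 3 — With open output, the series arm Z2 and the output shunt Z3 appear in series to ground: Z2 + Z3 = 59.2 + j1395 Ω.
Step 4 — Parallel with input shunt Z1: Z_in = Z1 || (Z2 + Z3) = 417.5 + j138.5 Ω = 439.8∠18.3° Ω.
Step 5 — Source phasor: V = 170∠155.6° V = -154.8 + j70.23 V.
Step 6 — Current: I = V / Z = -0.2838 + j0.2624 A = 0.3865∠137.3° A.
Step 7 — Complex power: S = V·I* = 62.37 + j20.69 VA.
Step 8 — Real power: P = Re(S) = 62.37 W.
Step 9 — Reactive power: Q = Im(S) = 20.69 VAR.
Step 10 — Apparent power: |S| = 65.71 VA.
Step 11 — Power factor: PF = P/|S| = 0.9492 (lagging).

(a) P = 62.37 W  (b) Q = 20.69 VAR  (c) S = 65.71 VA  (d) PF = 0.9492 (lagging)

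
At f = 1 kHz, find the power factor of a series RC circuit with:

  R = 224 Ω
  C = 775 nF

Step 1 — Angular frequency: ω = 2π·f = 2π·1000 = 6283 rad/s.
Step 2 — Component impedances:
  R: Z = R = 224 Ω
  C: Z = 1/(jωC) = -j/(ω·C) = 0 - j205.4 Ω
Step 3 — Series combination: Z_total = R + C = 224 - j205.4 Ω = 303.9∠-42.5° Ω.
Step 4 — Power factor: PF = cos(φ) = Re(Z)/|Z| = 224/303.9 = 0.7371.
Step 5 — Type: Im(Z) = -205.4 ⇒ leading (phase φ = -42.5°).

PF = 0.7371 (leading, φ = -42.5°)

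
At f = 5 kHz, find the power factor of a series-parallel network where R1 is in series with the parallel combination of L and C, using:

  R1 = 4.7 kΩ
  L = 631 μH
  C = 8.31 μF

Step 1 — Angular frequency: ω = 2π·f = 2π·5000 = 3.142e+04 rad/s.
Step 2 — Component impedances:
  R1: Z = R = 4700 Ω
  L: Z = jωL = j·3.142e+04·0.000631 = 0 + j19.82 Ω
  C: Z = 1/(jωC) = -j/(ω·C) = 0 - j3.83 Ω
Step 3 — Parallel branch: L || C = 1/(1/L + 1/C) = 0 - j4.748 Ω.
Step 4 — Series with R1: Z_total = R1 + (L || C) = 4700 - j4.748 Ω = 4700∠-0.1° Ω.
Step 5 — Power factor: PF = cos(φ) = Re(Z)/|Z| = 4700/4700 = 1.
Step 6 — Type: Im(Z) = -4.748 ⇒ leading (phase φ = -0.1°).

PF = 1 (leading, φ = -0.1°)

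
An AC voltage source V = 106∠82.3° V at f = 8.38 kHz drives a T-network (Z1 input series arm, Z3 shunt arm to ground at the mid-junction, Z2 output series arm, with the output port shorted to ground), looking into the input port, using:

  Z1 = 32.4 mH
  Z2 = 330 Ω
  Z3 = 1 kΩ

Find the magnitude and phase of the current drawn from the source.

Step 1 — Angular frequency: ω = 2π·f = 2π·8380 = 5.265e+04 rad/s.
Step 2 — Component impedances:
  Z1: Z = jωL = j·5.265e+04·0.0324 = 0 + j1706 Ω
  Z2: Z = R = 330 Ω
  Z3: Z = R = 1000 Ω
Step 3 — With the output port shorted to ground, the output series arm Z2 runs from the junction to ground; the shunt arm Z3 also runs from the junction to ground. They appear in parallel: Z3 || Z2 = 248.1 Ω.
Step 4 — Series with input arm Z1: Z_in = Z1 + (Z3 || Z2) = 248.1 + j1706 Ω = 1724∠81.7° Ω.
Step 5 — Source phasor: V = 106∠82.3° V = 14.2 + j105 V.
Step 6 — Ohm's law: I = V / Z_total = (14.2 + j105) / (248.1 + j1706) = 0.06149 + j0.0006173 A.
Step 7 — Convert to polar: |I| = 0.06149 A, ∠I = 0.6°.

I = 0.06149∠0.6° A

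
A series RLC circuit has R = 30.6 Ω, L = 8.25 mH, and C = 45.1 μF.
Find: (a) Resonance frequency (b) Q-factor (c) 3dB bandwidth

Step 1 — Resonance: ω₀ = 1/√(LC) = 1/√(0.00825·4.51e-05) = 1639 rad/s.
Step 2 — f₀ = ω₀/(2π) = 260.9 Hz.
Step 3 — Series Q: Q = ω₀L/R = 1639·0.00825/30.6 = 0.442.
Step 4 — Bandwidth: Δω = ω₀/Q = 3709 rad/s; BW = Δω/(2π) = 590.3 Hz.

(a) f₀ = 260.9 Hz  (b) Q = 0.442  (c) BW = 590.3 Hz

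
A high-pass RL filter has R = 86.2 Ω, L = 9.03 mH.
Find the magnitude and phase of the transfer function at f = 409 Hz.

Step 1 — Angular frequency: ω = 2π·409 = 2570 rad/s.
Step 2 — Transfer function: H(jω) = jωL/(R + jωL).
Step 3 — Numerator jωL = j·23.21; denominator R + jωL = 86.2 + j23.21.
Step 4 — H = 0.06757 + j0.251.
Step 5 — Magnitude: |H| = 0.26 (-11.7 dB); phase: φ = 74.9°.

|H| = 0.26 (-11.7 dB), φ = 74.9°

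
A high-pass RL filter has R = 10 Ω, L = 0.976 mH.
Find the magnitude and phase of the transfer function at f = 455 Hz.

Step 1 — Angular frequency: ω = 2π·455 = 2859 rad/s.
Step 2 — Transfer function: H(jω) = jωL/(R + jωL).
Step 3 — Numerator jωL = j·2.79; denominator R + jωL = 10 + j2.79.
Step 4 — H = 0.07223 + j0.2589.
Step 5 — Magnitude: |H| = 0.2688 (-11.4 dB); phase: φ = 74.4°.

|H| = 0.2688 (-11.4 dB), φ = 74.4°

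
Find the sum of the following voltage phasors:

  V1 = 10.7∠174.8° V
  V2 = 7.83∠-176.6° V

Step 1 — Convert each phasor to rectangular form:
  V1 = 10.7·(cos(174.8°) + j·sin(174.8°)) = -10.66 + j0.9698 V
  V2 = 7.83·(cos(-176.6°) + j·sin(-176.6°)) = -7.816 - j0.4644 V
Step 2 — Sum components: V_total = -18.47 + j0.5054 V.
Step 3 — Convert to polar: |V_total| = 18.48 V, ∠V_total = 178.4°.

V_total = 18.48∠178.4° V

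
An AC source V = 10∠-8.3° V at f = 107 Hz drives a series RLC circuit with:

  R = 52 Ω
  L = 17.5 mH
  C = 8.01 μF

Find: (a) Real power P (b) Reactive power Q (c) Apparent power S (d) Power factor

Step 1 — Angular frequency: ω = 2π·f = 2π·107 = 672.3 rad/s.
Step 2 — Component impedances:
  R: Z = R = 52 Ω
  L: Z = jωL = j·672.3·0.0175 = 0 + j11.77 Ω
  C: Z = 1/(jωC) = -j/(ω·C) = 0 - j185.7 Ω
Step 3 — Series combination: Z_total = R + L + C = 52 - j173.9 Ω = 181.5∠-73.4° Ω.
Step 4 — Source phasor: V = 10∠-8.3° V = 9.895 - j1.444 V.
Step 5 — Current: I = V / Z = 0.02323 + j0.04995 A = 0.05508∠65.1° A.
Step 6 — Complex power: S = V·I* = 0.1578 - j0.5278 VA.
Step 7 — Real power: P = Re(S) = 0.1578 W.
Step 8 — Reactive power: Q = Im(S) = -0.5278 VAR.
Step 9 — Apparent power: |S| = 0.5508 VA.
Step 10 — Power factor: PF = P/|S| = 0.2864 (leading).

(a) P = 0.1578 W  (b) Q = -0.5278 VAR  (c) S = 0.5508 VA  (d) PF = 0.2864 (leading)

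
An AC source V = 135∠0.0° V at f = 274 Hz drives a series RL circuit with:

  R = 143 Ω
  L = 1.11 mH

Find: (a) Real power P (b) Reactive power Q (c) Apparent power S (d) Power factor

Step 1 — Angular frequency: ω = 2π·f = 2π·274 = 1722 rad/s.
Step 2 — Component impedances:
  R: Z = R = 143 Ω
  L: Z = jωL = j·1722·0.00111 = 0 + j1.911 Ω
Step 3 — Series combination: Z_total = R + L = 143 + j1.911 Ω = 143∠0.8° Ω.
Step 4 — Source phasor: V = 135∠0.0° V = 135 V.
Step 5 — Current: I = V / Z = 0.9439 - j0.01261 A = 0.944∠-0.8° A.
Step 6 — Complex power: S = V·I* = 127.4 + j1.703 VA.
Step 7 — Real power: P = Re(S) = 127.4 W.
Step 8 — Reactive power: Q = Im(S) = 1.703 VAR.
Step 9 — Apparent power: |S| = 127.4 VA.
Step 10 — Power factor: PF = P/|S| = 0.9999 (lagging).

(a) P = 127.4 W  (b) Q = 1.703 VAR  (c) S = 127.4 VA  (d) PF = 0.9999 (lagging)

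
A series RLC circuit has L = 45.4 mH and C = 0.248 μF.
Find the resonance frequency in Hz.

Step 1 — Resonance condition Im(Z)=0 gives ω₀ = 1/√(LC).
Step 2 — ω₀ = 1/√(0.0454·2.48e-07) = 9424 rad/s.
Step 3 — f₀ = ω₀/(2π) = 1500 Hz.

f₀ = 1500 Hz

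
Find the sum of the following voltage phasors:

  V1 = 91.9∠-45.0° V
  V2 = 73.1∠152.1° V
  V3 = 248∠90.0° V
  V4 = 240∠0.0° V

Step 1 — Convert each phasor to rectangular form:
  V1 = 91.9·(cos(-45.0°) + j·sin(-45.0°)) = 64.98 - j64.98 V
  V2 = 73.1·(cos(152.1°) + j·sin(152.1°)) = -64.6 + j34.21 V
  V3 = 248·(cos(90.0°) + j·sin(90.0°)) = 0 + j248 V
  V4 = 240·(cos(0.0°) + j·sin(0.0°)) = 240 V
Step 2 — Sum components: V_total = 240.4 + j217.2 V.
Step 3 — Convert to polar: |V_total| = 324 V, ∠V_total = 42.1°.

V_total = 324∠42.1° V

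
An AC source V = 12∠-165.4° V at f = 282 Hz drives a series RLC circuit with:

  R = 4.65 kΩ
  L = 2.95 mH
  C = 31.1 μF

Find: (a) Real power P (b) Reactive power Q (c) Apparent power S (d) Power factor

Step 1 — Angular frequency: ω = 2π·f = 2π·282 = 1772 rad/s.
Step 2 — Component impedances:
  R: Z = R = 4650 Ω
  L: Z = jωL = j·1772·0.00295 = 0 + j5.227 Ω
  C: Z = 1/(jωC) = -j/(ω·C) = 0 - j18.15 Ω
Step 3 — Series combination: Z_total = R + L + C = 4650 - j12.92 Ω = 4650∠-0.2° Ω.
Step 4 — Source phasor: V = 12∠-165.4° V = -11.61 - j3.025 V.
Step 5 — Current: I = V / Z = -0.002495 - j0.0006574 A = 0.002581∠-165.2° A.
Step 6 — Complex power: S = V·I* = 0.03097 - j8.604e-05 VA.
Step 7 — Real power: P = Re(S) = 0.03097 W.
Step 8 — Reactive power: Q = Im(S) = -8.604e-05 VAR.
Step 9 — Apparent power: |S| = 0.03097 VA.
Step 10 — Power factor: PF = P/|S| = 1 (leading).

(a) P = 0.03097 W  (b) Q = -8.604e-05 VAR  (c) S = 0.03097 VA  (d) PF = 1 (leading)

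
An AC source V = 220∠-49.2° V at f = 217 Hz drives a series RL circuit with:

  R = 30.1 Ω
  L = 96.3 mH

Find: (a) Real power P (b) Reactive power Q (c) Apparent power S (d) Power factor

Step 1 — Angular frequency: ω = 2π·f = 2π·217 = 1363 rad/s.
Step 2 — Component impedances:
  R: Z = R = 30.1 Ω
  L: Z = jωL = j·1363·0.0963 = 0 + j131.3 Ω
Step 3 — Series combination: Z_total = R + L = 30.1 + j131.3 Ω = 134.7∠77.1° Ω.
Step 4 — Source phasor: V = 220∠-49.2° V = 143.8 - j166.5 V.
Step 5 — Current: I = V / Z = -0.9666 - j1.316 A = 1.633∠-126.3° A.
Step 6 — Complex power: S = V·I* = 80.29 + j350.2 VA.
Step 7 — Real power: P = Re(S) = 80.29 W.
Step 8 — Reactive power: Q = Im(S) = 350.2 VAR.
Step 9 — Apparent power: |S| = 359.3 VA.
Step 10 — Power factor: PF = P/|S| = 0.2234 (lagging).

(a) P = 80.29 W  (b) Q = 350.2 VAR  (c) S = 359.3 VA  (d) PF = 0.2234 (lagging)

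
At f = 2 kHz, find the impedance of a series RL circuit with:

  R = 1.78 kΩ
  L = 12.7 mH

Step 1 — Angular frequency: ω = 2π·f = 2π·2000 = 1.257e+04 rad/s.
Step 2 — Component impedances:
  R: Z = R = 1780 Ω
  L: Z = jωL = j·1.257e+04·0.0127 = 0 + j159.6 Ω
Step 3 — Series combination: Z_total = R + L = 1780 + j159.6 Ω = 1787∠5.1° Ω.

Z = 1780 + j159.6 Ω = 1787∠5.1° Ω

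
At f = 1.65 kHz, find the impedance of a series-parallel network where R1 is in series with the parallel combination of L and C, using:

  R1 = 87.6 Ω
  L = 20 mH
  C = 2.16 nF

Step 1 — Angular frequency: ω = 2π·f = 2π·1650 = 1.037e+04 rad/s.
Step 2 — Component impedances:
  R1: Z = R = 87.6 Ω
  L: Z = jωL = j·1.037e+04·0.02 = 0 + j207.3 Ω
  C: Z = 1/(jωC) = -j/(ω·C) = 0 - j4.466e+04 Ω
Step 3 — Parallel branch: L || C = 1/(1/L + 1/C) = 0 + j208.3 Ω.
Step 4 — Series with R1: Z_total = R1 + (L || C) = 87.6 + j208.3 Ω = 226∠67.2° Ω.

Z = 87.6 + j208.3 Ω = 226∠67.2° Ω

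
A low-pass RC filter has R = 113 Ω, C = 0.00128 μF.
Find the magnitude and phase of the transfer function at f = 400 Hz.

Step 1 — Angular frequency: ω = 2π·400 = 2513 rad/s.
Step 2 — Transfer function: H(jω) = 1/(1 + jωRC).
Step 3 — Denominator: 1 + jωRC = 1 + j·2513·113·1.28e-09 = 1 + j0.0003635.
Step 4 — H = 1 - j0.0003635.
Step 5 — Magnitude: |H| = 1 (-0.0 dB); phase: φ = -0.0°.

|H| = 1 (-0.0 dB), φ = -0.0°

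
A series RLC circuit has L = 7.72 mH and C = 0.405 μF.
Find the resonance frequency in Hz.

Step 1 — Resonance condition Im(Z)=0 gives ω₀ = 1/√(LC).
Step 2 — ω₀ = 1/√(0.00772·4.05e-07) = 1.788e+04 rad/s.
Step 3 — f₀ = ω₀/(2π) = 2846 Hz.

f₀ = 2846 Hz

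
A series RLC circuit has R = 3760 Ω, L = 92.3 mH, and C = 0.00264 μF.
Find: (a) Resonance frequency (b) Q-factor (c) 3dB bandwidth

Step 1 — Resonance: ω₀ = 1/√(LC) = 1/√(0.0923·2.64e-09) = 6.406e+04 rad/s.
Step 2 — f₀ = ω₀/(2π) = 1.02e+04 Hz.
Step 3 — Series Q: Q = ω₀L/R = 6.406e+04·0.0923/3760 = 1.573.
Step 4 — Bandwidth: Δω = ω₀/Q = 4.074e+04 rad/s; BW = Δω/(2π) = 6483 Hz.

(a) f₀ = 1.02e+04 Hz  (b) Q = 1.573  (c) BW = 6483 Hz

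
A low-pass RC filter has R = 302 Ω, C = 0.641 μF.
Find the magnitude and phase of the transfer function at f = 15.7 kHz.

Step 1 — Angular frequency: ω = 2π·1.57e+04 = 9.865e+04 rad/s.
Step 2 — Transfer function: H(jω) = 1/(1 + jωRC).
Step 3 — Denominator: 1 + jωRC = 1 + j·9.865e+04·302·6.41e-07 = 1 + j19.1.
Step 4 — H = 0.002735 - j0.05222.
Step 5 — Magnitude: |H| = 0.0523 (-25.6 dB); phase: φ = -87.0°.

|H| = 0.0523 (-25.6 dB), φ = -87.0°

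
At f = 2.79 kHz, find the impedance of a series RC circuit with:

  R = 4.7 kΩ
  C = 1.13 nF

Step 1 — Angular frequency: ω = 2π·f = 2π·2790 = 1.753e+04 rad/s.
Step 2 — Component impedances:
  R: Z = R = 4700 Ω
  C: Z = 1/(jωC) = -j/(ω·C) = 0 - j5.048e+04 Ω
Step 3 — Series combination: Z_total = R + C = 4700 - j5.048e+04 Ω = 5.07e+04∠-84.7° Ω.

Z = 4700 - j5.048e+04 Ω = 5.07e+04∠-84.7° Ω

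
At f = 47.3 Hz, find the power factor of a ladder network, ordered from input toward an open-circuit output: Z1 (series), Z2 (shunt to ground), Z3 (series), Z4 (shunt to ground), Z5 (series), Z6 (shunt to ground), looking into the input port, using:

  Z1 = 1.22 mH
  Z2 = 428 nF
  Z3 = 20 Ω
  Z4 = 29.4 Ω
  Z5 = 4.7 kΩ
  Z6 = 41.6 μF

Step 1 — Angular frequency: ω = 2π·f = 2π·47.3 = 297.2 rad/s.
Step 2 — Component impedances:
  Z1: Z = jωL = j·297.2·0.00122 = 0 + j0.3626 Ω
  Z2: Z = 1/(jωC) = -j/(ω·C) = 0 - j7862 Ω
  Z3: Z = R = 20 Ω
  Z4: Z = R = 29.4 Ω
  Z5: Z = R = 4700 Ω
  Z6: Z = 1/(jωC) = -j/(ω·C) = 0 - j80.88 Ω
Step 3 — Ladder network (open output): work backward from the far end, alternating series and parallel combinations. Z_in = 49.22 + j0.05134 Ω = 49.22∠0.1° Ω.
Step 4 — Power factor: PF = cos(φ) = Re(Z)/|Z| = 49.22/49.22 = 1.
Step 5 — Type: Im(Z) = 0.05134 ⇒ lagging (phase φ = 0.1°).

PF = 1 (lagging, φ = 0.1°)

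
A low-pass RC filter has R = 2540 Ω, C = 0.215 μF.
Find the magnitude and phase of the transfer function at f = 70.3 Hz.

Step 1 — Angular frequency: ω = 2π·70.3 = 441.7 rad/s.
Step 2 — Transfer function: H(jω) = 1/(1 + jωRC).
Step 3 — Denominator: 1 + jωRC = 1 + j·441.7·2540·2.15e-07 = 1 + j0.2412.
Step 4 — H = 0.945 - j0.228.
Step 5 — Magnitude: |H| = 0.9721 (-0.2 dB); phase: φ = -13.6°.

|H| = 0.9721 (-0.2 dB), φ = -13.6°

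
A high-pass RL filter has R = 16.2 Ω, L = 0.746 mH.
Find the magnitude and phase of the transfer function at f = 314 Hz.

Step 1 — Angular frequency: ω = 2π·314 = 1973 rad/s.
Step 2 — Transfer function: H(jω) = jωL/(R + jωL).
Step 3 — Numerator jωL = j·1.472; denominator R + jωL = 16.2 + j1.472.
Step 4 — H = 0.008186 + j0.09011.
Step 5 — Magnitude: |H| = 0.09048 (-20.9 dB); phase: φ = 84.8°.

|H| = 0.09048 (-20.9 dB), φ = 84.8°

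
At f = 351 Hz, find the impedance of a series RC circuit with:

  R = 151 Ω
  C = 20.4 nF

Step 1 — Angular frequency: ω = 2π·f = 2π·351 = 2205 rad/s.
Step 2 — Component impedances:
  R: Z = R = 151 Ω
  C: Z = 1/(jωC) = -j/(ω·C) = 0 - j2.223e+04 Ω
Step 3 — Series combination: Z_total = R + C = 151 - j2.223e+04 Ω = 2.223e+04∠-89.6° Ω.

Z = 151 - j2.223e+04 Ω = 2.223e+04∠-89.6° Ω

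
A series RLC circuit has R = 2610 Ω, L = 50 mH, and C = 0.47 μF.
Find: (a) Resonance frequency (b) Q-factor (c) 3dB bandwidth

Step 1 — Resonance: ω₀ = 1/√(LC) = 1/√(0.05·4.7e-07) = 6523 rad/s.
Step 2 — f₀ = ω₀/(2π) = 1038 Hz.
Step 3 — Series Q: Q = ω₀L/R = 6523·0.05/2610 = 0.125.
Step 4 — Bandwidth: Δω = ω₀/Q = 5.22e+04 rad/s; BW = Δω/(2π) = 8308 Hz.

(a) f₀ = 1038 Hz  (b) Q = 0.125  (c) BW = 8308 Hz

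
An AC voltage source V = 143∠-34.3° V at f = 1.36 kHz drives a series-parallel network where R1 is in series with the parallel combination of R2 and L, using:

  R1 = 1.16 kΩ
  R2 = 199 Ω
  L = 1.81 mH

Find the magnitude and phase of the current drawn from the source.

Step 1 — Angular frequency: ω = 2π·f = 2π·1360 = 8545 rad/s.
Step 2 — Component impedances:
  R1: Z = R = 1160 Ω
  R2: Z = R = 199 Ω
  L: Z = jωL = j·8545·0.00181 = 0 + j15.47 Ω
Step 3 — Parallel branch: R2 || L = 1/(1/R2 + 1/L) = 1.195 + j15.37 Ω.
Step 4 — Series with R1: Z_total = R1 + (R2 || L) = 1161 + j15.37 Ω = 1161∠0.8° Ω.
Step 5 — Source phasor: V = 143∠-34.3° V = 118.1 - j80.58 V.
Step 6 — Ohm's law: I = V / Z_total = (118.1 - j80.58) / (1161 + j15.37) = 0.1008 - j0.07073 A.
Step 7 — Convert to polar: |I| = 0.1231 A, ∠I = -35.1°.

I = 0.1231∠-35.1° A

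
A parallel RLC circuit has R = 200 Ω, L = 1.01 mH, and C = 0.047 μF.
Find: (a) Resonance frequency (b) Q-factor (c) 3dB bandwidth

Step 1 — Resonance: ω₀ = 1/√(LC) = 1/√(0.00101·4.7e-08) = 1.451e+05 rad/s.
Step 2 — f₀ = ω₀/(2π) = 2.31e+04 Hz.
Step 3 — Parallel Q: Q = R/(ω₀L) = 200/(1.451e+05·0.00101) = 1.364.
Step 4 — Bandwidth: Δω = ω₀/Q = 1.064e+05 rad/s; BW = Δω/(2π) = 1.693e+04 Hz.

(a) f₀ = 2.31e+04 Hz  (b) Q = 1.364  (c) BW = 1.693e+04 Hz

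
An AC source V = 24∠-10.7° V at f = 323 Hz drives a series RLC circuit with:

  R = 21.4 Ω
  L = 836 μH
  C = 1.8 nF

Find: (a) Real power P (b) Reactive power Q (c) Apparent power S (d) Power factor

Step 1 — Angular frequency: ω = 2π·f = 2π·323 = 2029 rad/s.
Step 2 — Component impedances:
  R: Z = R = 21.4 Ω
  L: Z = jωL = j·2029·0.000836 = 0 + j1.697 Ω
  C: Z = 1/(jωC) = -j/(ω·C) = 0 - j2.737e+05 Ω
Step 3 — Series combination: Z_total = R + L + C = 21.4 - j2.737e+05 Ω = 2.737e+05∠-90.0° Ω.
Step 4 — Source phasor: V = 24∠-10.7° V = 23.58 - j4.456 V.
Step 5 — Current: I = V / Z = 1.628e-05 + j8.615e-05 A = 8.767e-05∠79.3° A.
Step 6 — Complex power: S = V·I* = 1.645e-07 - j0.002104 VA.
Step 7 — Real power: P = Re(S) = 1.645e-07 W.
Step 8 — Reactive power: Q = Im(S) = -0.002104 VAR.
Step 9 — Apparent power: |S| = 0.002104 VA.
Step 10 — Power factor: PF = P/|S| = 7.818e-05 (leading).

(a) P = 1.645e-07 W  (b) Q = -0.002104 VAR  (c) S = 0.002104 VA  (d) PF = 7.818e-05 (leading)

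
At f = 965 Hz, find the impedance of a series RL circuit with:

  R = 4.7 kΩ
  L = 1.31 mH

Step 1 — Angular frequency: ω = 2π·f = 2π·965 = 6063 rad/s.
Step 2 — Component impedances:
  R: Z = R = 4700 Ω
  L: Z = jωL = j·6063·0.00131 = 0 + j7.943 Ω
Step 3 — Series combination: Z_total = R + L = 4700 + j7.943 Ω = 4700∠0.1° Ω.

Z = 4700 + j7.943 Ω = 4700∠0.1° Ω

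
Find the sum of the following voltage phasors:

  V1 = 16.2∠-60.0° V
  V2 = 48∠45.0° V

Step 1 — Convert each phasor to rectangular form:
  V1 = 16.2·(cos(-60.0°) + j·sin(-60.0°)) = 8.1 - j14.03 V
  V2 = 48·(cos(45.0°) + j·sin(45.0°)) = 33.94 + j33.94 V
Step 2 — Sum components: V_total = 42.04 + j19.91 V.
Step 3 — Convert to polar: |V_total| = 46.52 V, ∠V_total = 25.3°.

V_total = 46.52∠25.3° V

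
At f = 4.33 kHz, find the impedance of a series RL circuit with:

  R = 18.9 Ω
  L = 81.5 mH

Step 1 — Angular frequency: ω = 2π·f = 2π·4330 = 2.721e+04 rad/s.
Step 2 — Component impedances:
  R: Z = R = 18.9 Ω
  L: Z = jωL = j·2.721e+04·0.0815 = 0 + j2217 Ω
Step 3 — Series combination: Z_total = R + L = 18.9 + j2217 Ω = 2217∠89.5° Ω.

Z = 18.9 + j2217 Ω = 2217∠89.5° Ω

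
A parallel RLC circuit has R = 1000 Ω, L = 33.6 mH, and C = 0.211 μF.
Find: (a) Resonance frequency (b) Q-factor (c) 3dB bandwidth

Step 1 — Resonance: ω₀ = 1/√(LC) = 1/√(0.0336·2.11e-07) = 1.188e+04 rad/s.
Step 2 — f₀ = ω₀/(2π) = 1890 Hz.
Step 3 — Parallel Q: Q = R/(ω₀L) = 1000/(1.188e+04·0.0336) = 2.506.
Step 4 — Bandwidth: Δω = ω₀/Q = 4739 rad/s; BW = Δω/(2π) = 754.3 Hz.

(a) f₀ = 1890 Hz  (b) Q = 2.506  (c) BW = 754.3 Hz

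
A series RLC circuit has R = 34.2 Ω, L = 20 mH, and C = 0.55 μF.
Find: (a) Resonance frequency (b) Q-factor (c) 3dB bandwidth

Step 1 — Resonance condition Im(Z)=0 gives ω₀ = 1/√(LC).
Step 2 — ω₀ = 1/√(0.02·5.5e-07) = 9535 rad/s.
Step 3 — f₀ = ω₀/(2π) = 1517 Hz.
Step 4 — Series Q: Q = ω₀L/R = 9535·0.02/34.2 = 5.576.
Step 5 — 3dB bandwidth: Δω = ω₀/Q = 1710 rad/s; BW = Δω/(2π) = 272.2 Hz.

(a) f₀ = 1517 Hz  (b) Q = 5.576  (c) BW = 272.2 Hz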